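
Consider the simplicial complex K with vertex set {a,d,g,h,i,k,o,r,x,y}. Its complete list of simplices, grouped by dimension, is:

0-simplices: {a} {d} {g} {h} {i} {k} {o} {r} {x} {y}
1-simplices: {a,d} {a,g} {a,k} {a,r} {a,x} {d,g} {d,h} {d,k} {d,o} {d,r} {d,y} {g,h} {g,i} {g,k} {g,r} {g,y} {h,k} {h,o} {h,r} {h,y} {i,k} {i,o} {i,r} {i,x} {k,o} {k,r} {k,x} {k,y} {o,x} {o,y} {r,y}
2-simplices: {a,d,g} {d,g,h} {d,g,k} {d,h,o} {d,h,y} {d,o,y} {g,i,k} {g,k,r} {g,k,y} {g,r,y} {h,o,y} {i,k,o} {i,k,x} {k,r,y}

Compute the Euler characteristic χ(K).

χ(K)=-7

n_0=10 n_1=31 n_2=14
χ=+10−31+14=-7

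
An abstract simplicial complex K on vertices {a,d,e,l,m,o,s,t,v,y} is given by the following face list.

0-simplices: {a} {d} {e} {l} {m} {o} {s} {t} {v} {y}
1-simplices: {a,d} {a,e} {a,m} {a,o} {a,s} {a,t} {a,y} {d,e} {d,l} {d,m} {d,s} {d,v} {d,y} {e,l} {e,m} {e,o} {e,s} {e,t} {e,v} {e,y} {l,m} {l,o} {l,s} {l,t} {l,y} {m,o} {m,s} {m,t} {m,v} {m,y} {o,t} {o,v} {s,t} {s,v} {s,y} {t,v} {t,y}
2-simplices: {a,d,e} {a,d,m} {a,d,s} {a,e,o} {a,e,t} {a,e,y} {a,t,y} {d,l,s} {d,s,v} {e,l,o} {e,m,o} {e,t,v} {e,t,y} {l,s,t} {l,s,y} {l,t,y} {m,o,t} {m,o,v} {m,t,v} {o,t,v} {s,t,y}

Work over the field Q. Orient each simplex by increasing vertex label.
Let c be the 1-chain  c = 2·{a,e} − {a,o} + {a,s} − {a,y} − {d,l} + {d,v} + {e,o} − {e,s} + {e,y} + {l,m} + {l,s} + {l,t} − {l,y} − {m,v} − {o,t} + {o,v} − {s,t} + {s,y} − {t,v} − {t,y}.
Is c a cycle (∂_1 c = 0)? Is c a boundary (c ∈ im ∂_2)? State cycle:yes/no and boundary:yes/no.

n_0=10 n_1=37 n_2=21  [Q]
∂1: piv[ad,ae,am,ao,as,at,ay,dl,dv] rk=9  ker:de,dm,ds,dy,el,em,eo,es,et,ev,ey,lm,lo,ls,lt,ly,mo,ms,mt,mv,my,ot,ov,st,sv,sy,tv,ty
∂2: piv[ade,adm,ads,aeo,aet,aey,aty,dls,dsv,elo,emo,etv,lst,lsy,lty,mot,mov,mtv] rk=18  ker:ety,otv,sty
∂1c = −{a} + {e} − 3·{l} + 2·{m} + {s} + {t} − {y}

cycle:no boundary:no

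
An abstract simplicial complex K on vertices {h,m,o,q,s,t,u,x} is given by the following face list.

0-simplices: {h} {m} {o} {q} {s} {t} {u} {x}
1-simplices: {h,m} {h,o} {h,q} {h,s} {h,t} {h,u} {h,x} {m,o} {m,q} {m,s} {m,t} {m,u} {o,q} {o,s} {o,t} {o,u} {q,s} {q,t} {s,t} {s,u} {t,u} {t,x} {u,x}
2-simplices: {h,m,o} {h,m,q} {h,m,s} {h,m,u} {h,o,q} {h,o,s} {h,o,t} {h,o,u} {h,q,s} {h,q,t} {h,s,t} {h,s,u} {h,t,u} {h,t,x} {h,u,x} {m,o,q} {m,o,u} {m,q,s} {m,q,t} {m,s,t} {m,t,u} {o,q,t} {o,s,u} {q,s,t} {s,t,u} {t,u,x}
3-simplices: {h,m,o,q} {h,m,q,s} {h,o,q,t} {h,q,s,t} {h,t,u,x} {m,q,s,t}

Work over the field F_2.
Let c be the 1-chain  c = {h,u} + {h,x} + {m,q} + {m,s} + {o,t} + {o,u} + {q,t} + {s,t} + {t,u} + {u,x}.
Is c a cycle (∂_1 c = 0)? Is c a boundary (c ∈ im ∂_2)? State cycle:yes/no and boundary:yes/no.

cycle:yes boundary:yes

n_0=8 n_1=23 n_2=26 n_3=6  [Z2]
∂1: piv[hm,ho,hq,hs,ht,hu,hx] rk=7  ker:mo,mq,ms,mt,mu,oq,os,ot,ou,qs,qt,st,su,tu,tx,ux
∂2: piv[hmo,hmq,hms,hmu,hoq,hos,hot,hou,hqs,hqt,hst,hsu,htu,htx,hux,mqt] rk=16  ker:moq,mou,mqs,mst,mtu,oqt,osu,qst,stu,tux
∂3: piv[hmoq,hmqs,hoqt,hqst,htux,mqst] rk=6
∂1c = 0
c vs im∂2: reduces to 0 ⇒ boundary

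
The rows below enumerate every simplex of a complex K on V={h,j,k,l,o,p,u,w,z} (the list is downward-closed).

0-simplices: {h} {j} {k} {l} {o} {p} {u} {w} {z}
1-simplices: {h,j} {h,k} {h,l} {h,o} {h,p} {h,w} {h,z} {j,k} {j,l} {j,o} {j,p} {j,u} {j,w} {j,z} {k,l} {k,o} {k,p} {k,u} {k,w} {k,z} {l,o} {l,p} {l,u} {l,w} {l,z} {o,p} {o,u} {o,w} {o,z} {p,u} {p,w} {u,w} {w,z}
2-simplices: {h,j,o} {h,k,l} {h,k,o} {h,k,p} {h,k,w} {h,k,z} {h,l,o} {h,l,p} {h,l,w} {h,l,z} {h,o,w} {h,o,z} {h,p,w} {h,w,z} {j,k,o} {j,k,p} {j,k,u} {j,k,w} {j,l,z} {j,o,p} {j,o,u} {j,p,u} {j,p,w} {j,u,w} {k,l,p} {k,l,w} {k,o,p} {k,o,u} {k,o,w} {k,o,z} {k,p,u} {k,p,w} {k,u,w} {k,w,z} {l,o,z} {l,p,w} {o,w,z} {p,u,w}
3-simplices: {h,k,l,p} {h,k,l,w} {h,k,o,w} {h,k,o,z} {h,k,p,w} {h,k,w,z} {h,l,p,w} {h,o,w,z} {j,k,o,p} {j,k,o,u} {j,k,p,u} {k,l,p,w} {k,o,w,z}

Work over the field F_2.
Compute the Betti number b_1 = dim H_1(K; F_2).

n_0=9 n_1=33 n_2=38 n_3=13  [Z2]
∂1: piv[hj,hk,hl,ho,hp,hw,hz,ju] rk=8  ker:jk,jl,jo,jp,jw,jz,kl,ko,kp,ku,kw,kz,lo,lp,lu,lw,lz,op,ou,ow,oz,pu,pw,uw,wz
∂2: piv[hjo,hkl,hko,hkp,hkw,hkz,hlo,hlp,hlw,hlz,how,hoz,hpw,hwz,jko,jkp,jku,jkw,jlz,jop,jou,jpu,juw] rk=23  ker:jpw,klp,klw,kop,kou,kow,koz,kpu,kpw,kuw,kwz,loz,lpw,owz,puw
∂3: piv[hklp,hklw,hkow,hkoz,hkpw,hkwz,hlpw,howz,jkop,jkou,jkpu] rk=11  ker:klpw,kowz
b_1=(33−8)−23=2

b_1=2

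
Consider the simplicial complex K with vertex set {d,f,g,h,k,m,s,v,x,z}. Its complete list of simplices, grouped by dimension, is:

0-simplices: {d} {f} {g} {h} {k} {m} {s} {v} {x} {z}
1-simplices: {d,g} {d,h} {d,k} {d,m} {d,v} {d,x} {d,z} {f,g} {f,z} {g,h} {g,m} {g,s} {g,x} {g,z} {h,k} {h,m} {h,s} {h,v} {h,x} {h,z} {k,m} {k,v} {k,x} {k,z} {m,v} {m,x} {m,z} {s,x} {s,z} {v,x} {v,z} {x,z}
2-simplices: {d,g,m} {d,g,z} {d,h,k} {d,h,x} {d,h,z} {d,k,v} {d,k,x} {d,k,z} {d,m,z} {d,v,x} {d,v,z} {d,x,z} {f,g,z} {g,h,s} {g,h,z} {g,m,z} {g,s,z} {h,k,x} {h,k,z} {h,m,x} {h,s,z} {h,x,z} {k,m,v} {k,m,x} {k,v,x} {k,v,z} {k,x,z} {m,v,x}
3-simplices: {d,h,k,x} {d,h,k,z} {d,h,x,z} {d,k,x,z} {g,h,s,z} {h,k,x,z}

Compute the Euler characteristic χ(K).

χ(K)=0

n_0=10 n_1=32 n_2=28 n_3=6
χ=+10−32+28−6=0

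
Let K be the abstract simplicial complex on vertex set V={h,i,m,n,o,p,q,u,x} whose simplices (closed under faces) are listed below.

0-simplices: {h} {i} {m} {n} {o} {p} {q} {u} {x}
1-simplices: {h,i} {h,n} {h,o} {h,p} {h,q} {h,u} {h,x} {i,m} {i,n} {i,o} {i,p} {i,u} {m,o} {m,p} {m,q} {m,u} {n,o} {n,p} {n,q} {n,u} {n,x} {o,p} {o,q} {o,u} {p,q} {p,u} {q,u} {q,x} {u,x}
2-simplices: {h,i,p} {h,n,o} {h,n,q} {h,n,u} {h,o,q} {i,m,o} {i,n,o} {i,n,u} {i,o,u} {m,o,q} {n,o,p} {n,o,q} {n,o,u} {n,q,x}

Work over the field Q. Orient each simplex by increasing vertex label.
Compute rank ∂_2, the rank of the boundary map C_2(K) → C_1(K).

n_0=9 n_1=29 n_2=14  [Q]
∂1: piv[hi,hn,ho,hp,hq,hu,hx,im] rk=8  ker:in,io,ip,iu,mo,mp,mq,mu,no,np,nq,nu,nx,op,oq,ou,pq,pu,qu,qx,ux
∂2: piv[hip,hno,hnq,hnu,hoq,imo,ino,inu,iou,moq,nop,nqx] rk=12  ker:noq,nou
rk∂_2=12

rank∂_2=12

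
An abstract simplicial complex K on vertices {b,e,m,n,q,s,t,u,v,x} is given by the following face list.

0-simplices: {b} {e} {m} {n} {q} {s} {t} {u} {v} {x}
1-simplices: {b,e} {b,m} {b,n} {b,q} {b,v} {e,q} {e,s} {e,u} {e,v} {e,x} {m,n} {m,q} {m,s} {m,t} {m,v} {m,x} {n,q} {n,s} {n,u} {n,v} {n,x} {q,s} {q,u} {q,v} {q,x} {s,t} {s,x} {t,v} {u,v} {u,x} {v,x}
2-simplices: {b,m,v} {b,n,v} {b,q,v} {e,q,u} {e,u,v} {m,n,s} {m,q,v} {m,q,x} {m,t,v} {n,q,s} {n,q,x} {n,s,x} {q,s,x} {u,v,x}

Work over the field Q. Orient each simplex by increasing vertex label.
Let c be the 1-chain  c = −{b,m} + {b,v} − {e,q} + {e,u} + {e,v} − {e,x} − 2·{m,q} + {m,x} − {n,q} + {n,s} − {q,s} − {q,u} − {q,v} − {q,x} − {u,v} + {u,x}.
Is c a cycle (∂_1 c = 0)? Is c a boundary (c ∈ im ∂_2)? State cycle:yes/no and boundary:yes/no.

cycle:yes boundary:no

n_0=10 n_1=31 n_2=14  [Q]
∂1: piv[be,bm,bn,bq,bv,es,eu,ex,mt] rk=9  ker:eq,ev,mn,mq,ms,mv,mx,nq,ns,nu,nv,nx,qs,qu,qv,qx,st,sx,tv,uv,ux,vx
∂2: piv[bmv,bnv,bqv,equ,euv,mns,mqv,mqx,mtv,nqs,nqx,nsx,uvx] rk=13  ker:qsx
∂1c = 0
c vs im∂2: residual ≠ 0 ⇒ not boundary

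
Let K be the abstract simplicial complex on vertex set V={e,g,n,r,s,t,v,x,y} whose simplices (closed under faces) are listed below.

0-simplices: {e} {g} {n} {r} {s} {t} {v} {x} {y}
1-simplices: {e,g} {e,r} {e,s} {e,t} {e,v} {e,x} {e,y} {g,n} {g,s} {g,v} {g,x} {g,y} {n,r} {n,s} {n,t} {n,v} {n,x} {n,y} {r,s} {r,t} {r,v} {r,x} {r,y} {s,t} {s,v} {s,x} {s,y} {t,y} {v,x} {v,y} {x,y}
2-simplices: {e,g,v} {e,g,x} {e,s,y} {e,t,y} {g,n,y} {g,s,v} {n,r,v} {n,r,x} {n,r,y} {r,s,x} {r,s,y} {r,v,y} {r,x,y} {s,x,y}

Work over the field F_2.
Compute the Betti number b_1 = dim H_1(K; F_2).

n_0=9 n_1=31 n_2=14  [Z2]
∂1: piv[eg,er,es,et,ev,ex,ey,gn] rk=8  ker:gs,gv,gx,gy,nr,ns,nt,nv,nx,ny,rs,rt,rv,rx,ry,st,sv,sx,sy,ty,vx,vy,xy
∂2: piv[egv,egx,esy,ety,gny,gsv,nrv,nrx,nry,rsx,rsy,rvy,rxy] rk=13  ker:sxy
b_1=(31−8)−13=10

b_1=10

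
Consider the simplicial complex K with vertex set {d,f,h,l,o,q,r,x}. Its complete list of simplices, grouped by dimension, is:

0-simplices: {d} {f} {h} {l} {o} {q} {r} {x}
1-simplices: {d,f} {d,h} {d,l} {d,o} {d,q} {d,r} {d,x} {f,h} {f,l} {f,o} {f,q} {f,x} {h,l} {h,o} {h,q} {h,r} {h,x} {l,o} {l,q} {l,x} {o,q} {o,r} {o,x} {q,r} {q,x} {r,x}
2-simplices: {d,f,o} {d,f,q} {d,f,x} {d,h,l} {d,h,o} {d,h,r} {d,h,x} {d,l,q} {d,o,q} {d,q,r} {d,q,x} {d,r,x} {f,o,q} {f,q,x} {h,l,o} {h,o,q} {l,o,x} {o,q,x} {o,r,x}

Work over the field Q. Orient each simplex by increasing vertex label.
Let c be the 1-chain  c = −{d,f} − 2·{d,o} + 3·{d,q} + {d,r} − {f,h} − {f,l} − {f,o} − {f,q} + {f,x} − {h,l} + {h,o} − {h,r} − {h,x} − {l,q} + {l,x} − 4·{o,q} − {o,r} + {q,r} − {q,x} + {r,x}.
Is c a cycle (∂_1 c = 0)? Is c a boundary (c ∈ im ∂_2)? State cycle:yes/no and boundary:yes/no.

n_0=8 n_1=26 n_2=19  [Q]
∂1: piv[df,dh,dl,do,dq,dr,dx] rk=7  ker:fh,fl,fo,fq,fx,hl,ho,hq,hr,hx,lo,lq,lx,oq,or,ox,qr,qx,rx
∂2: piv[dfo,dfq,dfx,dhl,dho,dhr,dhx,dlq,doq,dqr,dqx,drx,hlo,hoq,lox,oqx,orx] rk=17  ker:foq,fqx
∂1c = −{d} + 2·{f} + {h} − 2·{l} + 3·{o} − 3·{q} − {r} + {x}

cycle:no boundary:no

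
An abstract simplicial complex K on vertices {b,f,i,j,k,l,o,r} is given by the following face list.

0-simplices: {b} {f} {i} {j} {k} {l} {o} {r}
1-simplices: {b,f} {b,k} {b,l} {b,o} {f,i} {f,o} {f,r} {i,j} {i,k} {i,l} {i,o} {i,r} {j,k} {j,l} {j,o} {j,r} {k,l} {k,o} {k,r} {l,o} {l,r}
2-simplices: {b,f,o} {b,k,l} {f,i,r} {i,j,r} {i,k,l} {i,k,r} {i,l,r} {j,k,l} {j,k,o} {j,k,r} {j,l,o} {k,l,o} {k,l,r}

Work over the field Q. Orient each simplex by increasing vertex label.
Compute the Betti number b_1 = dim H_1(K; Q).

n_0=8 n_1=21 n_2=13  [Q]
∂1: piv[bf,bk,bl,bo,fi,fr,ij] rk=7  ker:fo,ik,il,io,ir,jk,jl,jo,jr,kl,ko,kr,lo,lr
∂2: piv[bfo,bkl,fir,ijr,ikl,ikr,ilr,jkl,jko,jkr,jlo] rk=11  ker:klo,klr
b_1=(21−7)−11=3

b_1=3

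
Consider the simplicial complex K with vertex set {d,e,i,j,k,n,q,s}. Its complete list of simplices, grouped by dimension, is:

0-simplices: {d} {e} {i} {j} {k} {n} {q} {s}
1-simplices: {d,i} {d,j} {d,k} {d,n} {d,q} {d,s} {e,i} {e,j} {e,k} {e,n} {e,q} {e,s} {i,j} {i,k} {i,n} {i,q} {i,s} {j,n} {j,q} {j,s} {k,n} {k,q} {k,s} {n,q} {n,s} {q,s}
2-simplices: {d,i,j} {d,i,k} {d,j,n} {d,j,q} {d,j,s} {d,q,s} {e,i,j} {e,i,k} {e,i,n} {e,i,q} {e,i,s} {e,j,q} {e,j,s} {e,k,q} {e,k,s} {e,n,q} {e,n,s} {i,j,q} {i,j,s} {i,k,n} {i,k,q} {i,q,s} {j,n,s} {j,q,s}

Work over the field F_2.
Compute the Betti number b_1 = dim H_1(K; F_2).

n_0=8 n_1=26 n_2=24  [Z2]
∂1: piv[di,dj,dk,dn,dq,ds,ei] rk=7  ker:ej,ek,en,eq,es,ij,ik,in,iq,is,jn,jq,js,kn,kq,ks,nq,ns,qs
∂2: piv[dij,dik,djn,djq,djs,dqs,eij,eik,ein,eiq,eis,ejq,ejs,ekq,eks,enq,ens,ikn,jns] rk=19  ker:ijq,ijs,ikq,iqs,jqs
b_1=(26−7)−19=0

b_1=0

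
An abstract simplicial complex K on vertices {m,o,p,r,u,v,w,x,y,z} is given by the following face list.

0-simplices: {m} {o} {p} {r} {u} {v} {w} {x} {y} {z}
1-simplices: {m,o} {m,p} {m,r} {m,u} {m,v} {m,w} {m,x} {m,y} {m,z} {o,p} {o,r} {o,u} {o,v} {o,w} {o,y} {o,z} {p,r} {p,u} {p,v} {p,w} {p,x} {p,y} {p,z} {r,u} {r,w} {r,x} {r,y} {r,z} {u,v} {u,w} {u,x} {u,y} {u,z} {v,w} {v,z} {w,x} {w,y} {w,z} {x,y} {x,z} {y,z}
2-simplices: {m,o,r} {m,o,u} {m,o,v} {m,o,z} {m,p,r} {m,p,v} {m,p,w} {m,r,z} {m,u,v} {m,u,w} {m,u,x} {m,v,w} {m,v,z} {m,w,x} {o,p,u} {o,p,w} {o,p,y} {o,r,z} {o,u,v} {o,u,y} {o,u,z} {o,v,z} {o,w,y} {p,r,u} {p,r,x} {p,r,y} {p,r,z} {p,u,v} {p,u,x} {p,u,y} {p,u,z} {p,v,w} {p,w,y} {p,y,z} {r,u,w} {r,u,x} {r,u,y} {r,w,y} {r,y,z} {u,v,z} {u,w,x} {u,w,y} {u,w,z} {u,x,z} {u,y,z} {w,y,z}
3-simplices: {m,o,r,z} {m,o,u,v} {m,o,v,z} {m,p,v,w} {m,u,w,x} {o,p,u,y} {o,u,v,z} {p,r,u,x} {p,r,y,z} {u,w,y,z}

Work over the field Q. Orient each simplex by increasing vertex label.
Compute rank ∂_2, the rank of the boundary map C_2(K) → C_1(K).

rank∂_2=30

n_0=10 n_1=41 n_2=46 n_3=10  [Q]
∂1: piv[mo,mp,mr,mu,mv,mw,mx,my,mz] rk=9  ker:op,or,ou,ov,ow,oy,oz,pr,pu,pv,pw,px,py,pz,ru,rw,rx,ry,rz,uv,uw,ux,uy,uz,vw,vz,wx,wy,wz,xy,xz,yz
∂2: piv[mor,mou,mov,moz,mpr,mpv,mpw,mrz,muv,muw,mux,mvw,mvz,mwx,opu,opw,opy,ouy,ouz,owy,pru,prx,pry,prz,puv,pux,pyz,ruw,uwz,uxz] rk=30  ker:orz,ouv,ovz,puy,puz,pvw,pwy,rux,ruy,rwy,ryz,uvz,uwx,uwy,uyz,wyz
∂3: piv[morz,mouv,movz,mpvw,muwx,opuy,ouvz,prux,pryz,uwyz] rk=10
rk∂_2=30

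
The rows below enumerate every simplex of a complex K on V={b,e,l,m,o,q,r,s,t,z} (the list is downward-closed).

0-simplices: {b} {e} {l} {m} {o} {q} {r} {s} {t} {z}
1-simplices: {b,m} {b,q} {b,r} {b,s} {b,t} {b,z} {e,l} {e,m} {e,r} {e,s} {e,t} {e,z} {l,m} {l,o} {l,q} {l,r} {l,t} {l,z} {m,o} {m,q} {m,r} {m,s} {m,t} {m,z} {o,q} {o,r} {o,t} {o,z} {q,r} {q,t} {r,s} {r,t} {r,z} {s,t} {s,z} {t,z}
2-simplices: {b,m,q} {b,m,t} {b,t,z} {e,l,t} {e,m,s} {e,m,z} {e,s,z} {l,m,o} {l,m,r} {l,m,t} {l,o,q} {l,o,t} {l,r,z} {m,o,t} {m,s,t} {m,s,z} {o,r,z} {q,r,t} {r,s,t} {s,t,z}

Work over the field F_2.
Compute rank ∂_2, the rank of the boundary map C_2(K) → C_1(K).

n_0=10 n_1=36 n_2=20  [Z2]
∂1: piv[bm,bq,br,bs,bt,bz,el,em,lo] rk=9  ker:er,es,et,ez,lm,lq,lr,lt,lz,mo,mq,mr,ms,mt,mz,oq,or,ot,oz,qr,qt,rs,rt,rz,st,sz,tz
∂2: piv[bmq,bmt,btz,elt,ems,emz,esz,lmo,lmr,lmt,loq,lot,lrz,mst,orz,qrt,rst,stz] rk=18  ker:mot,msz
rk∂_2=18

rank∂_2=18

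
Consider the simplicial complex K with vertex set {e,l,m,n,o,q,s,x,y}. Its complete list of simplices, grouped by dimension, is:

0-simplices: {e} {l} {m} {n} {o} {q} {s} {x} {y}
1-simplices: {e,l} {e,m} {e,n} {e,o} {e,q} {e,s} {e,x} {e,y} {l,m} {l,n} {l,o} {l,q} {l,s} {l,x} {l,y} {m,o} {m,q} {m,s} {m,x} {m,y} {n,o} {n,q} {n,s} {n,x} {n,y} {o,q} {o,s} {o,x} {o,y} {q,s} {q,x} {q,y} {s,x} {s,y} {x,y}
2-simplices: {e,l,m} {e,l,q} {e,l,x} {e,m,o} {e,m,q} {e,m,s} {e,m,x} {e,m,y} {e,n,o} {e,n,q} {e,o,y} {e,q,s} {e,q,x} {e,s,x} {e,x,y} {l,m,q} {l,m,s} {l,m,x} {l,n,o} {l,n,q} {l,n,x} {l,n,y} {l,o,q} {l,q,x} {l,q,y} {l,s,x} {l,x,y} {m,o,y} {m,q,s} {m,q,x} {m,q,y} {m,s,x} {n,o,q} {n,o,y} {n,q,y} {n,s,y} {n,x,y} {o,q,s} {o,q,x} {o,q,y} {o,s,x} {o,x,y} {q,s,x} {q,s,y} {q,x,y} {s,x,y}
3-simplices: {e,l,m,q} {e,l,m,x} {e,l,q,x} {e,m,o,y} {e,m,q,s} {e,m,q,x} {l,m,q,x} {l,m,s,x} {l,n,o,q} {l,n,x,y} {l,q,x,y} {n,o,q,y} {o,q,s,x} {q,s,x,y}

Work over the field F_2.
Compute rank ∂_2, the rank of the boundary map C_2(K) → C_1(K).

rank∂_2=27

n_0=9 n_1=35 n_2=46 n_3=14  [Z2]
∂1: piv[el,em,en,eo,eq,es,ex,ey] rk=8  ker:lm,ln,lo,lq,ls,lx,ly,mo,mq,ms,mx,my,no,nq,ns,nx,ny,oq,os,ox,oy,qs,qx,qy,sx,sy,xy
∂2: piv[elm,elq,elx,emo,emq,ems,emx,emy,eno,enq,eoy,eqs,eqx,esx,exy,lms,lno,lnq,lnx,lny,loq,lqy,lxy,nsy,oqs,oqx,qsy] rk=27  ker:lmq,lmx,lqx,lsx,moy,mqs,mqx,mqy,msx,noq,noy,nqy,nxy,oqy,osx,oxy,qsx,qxy,sxy
∂3: piv[elmq,elmx,elqx,emoy,emqs,emqx,lmsx,lnoq,lnxy,lqxy,noqy,oqsx,qsxy] rk=13  ker:lmqx
rk∂_2=27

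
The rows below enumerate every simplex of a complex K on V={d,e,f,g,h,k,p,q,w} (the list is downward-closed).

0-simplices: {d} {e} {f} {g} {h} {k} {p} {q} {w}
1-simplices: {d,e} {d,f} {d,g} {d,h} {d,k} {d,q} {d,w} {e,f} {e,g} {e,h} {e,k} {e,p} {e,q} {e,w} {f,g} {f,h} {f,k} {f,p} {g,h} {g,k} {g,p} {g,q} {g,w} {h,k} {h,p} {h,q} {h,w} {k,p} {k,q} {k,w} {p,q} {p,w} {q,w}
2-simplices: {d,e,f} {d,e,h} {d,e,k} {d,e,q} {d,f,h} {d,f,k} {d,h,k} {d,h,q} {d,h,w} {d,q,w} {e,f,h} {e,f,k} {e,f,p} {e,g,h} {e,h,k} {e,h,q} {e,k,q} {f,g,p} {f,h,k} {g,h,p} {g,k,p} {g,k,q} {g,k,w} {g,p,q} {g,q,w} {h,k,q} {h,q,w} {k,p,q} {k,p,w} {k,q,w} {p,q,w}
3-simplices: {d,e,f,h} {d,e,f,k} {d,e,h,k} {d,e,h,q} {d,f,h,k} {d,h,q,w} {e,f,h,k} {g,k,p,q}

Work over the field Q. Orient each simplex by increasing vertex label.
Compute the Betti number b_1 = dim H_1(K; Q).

n_0=9 n_1=33 n_2=31 n_3=8  [Q]
∂1: piv[de,df,dg,dh,dk,dq,dw,ep] rk=8  ker:ef,eg,eh,ek,eq,ew,fg,fh,fk,fp,gh,gk,gp,gq,gw,hk,hp,hq,hw,kp,kq,kw,pq,pw,qw
∂2: piv[def,deh,dek,deq,dfh,dfk,dhk,dhq,dhw,dqw,efp,egh,ekq,fgp,ghp,gkp,gkq,gkw,gpq,gqw,kpw] rk=21  ker:efh,efk,ehk,ehq,fhk,hkq,hqw,kpq,kqw,pqw
∂3: piv[defh,defk,dehk,dehq,dfhk,dhqw,gkpq] rk=7  ker:efhk
b_1=(33−8)−21=4

b_1=4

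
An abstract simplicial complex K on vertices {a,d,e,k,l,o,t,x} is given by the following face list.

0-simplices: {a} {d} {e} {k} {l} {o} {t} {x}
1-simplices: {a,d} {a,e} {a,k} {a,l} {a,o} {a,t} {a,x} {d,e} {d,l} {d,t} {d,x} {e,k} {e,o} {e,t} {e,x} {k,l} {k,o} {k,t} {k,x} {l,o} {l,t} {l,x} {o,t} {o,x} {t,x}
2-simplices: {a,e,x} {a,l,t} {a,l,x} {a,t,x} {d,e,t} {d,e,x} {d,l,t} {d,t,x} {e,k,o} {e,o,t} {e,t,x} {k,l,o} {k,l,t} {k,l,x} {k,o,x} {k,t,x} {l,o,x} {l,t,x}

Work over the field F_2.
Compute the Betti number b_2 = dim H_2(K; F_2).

b_2=4

n_0=8 n_1=25 n_2=18  [Z2]
∂1: piv[ad,ae,ak,al,ao,at,ax] rk=7  ker:de,dl,dt,dx,ek,eo,et,ex,kl,ko,kt,kx,lo,lt,lx,ot,ox,tx
∂2: piv[aex,alt,alx,atx,det,dex,dlt,dtx,eko,eot,klo,klt,klx,kox] rk=14  ker:etx,ktx,lox,ltx
b_2=(18−14)−0=4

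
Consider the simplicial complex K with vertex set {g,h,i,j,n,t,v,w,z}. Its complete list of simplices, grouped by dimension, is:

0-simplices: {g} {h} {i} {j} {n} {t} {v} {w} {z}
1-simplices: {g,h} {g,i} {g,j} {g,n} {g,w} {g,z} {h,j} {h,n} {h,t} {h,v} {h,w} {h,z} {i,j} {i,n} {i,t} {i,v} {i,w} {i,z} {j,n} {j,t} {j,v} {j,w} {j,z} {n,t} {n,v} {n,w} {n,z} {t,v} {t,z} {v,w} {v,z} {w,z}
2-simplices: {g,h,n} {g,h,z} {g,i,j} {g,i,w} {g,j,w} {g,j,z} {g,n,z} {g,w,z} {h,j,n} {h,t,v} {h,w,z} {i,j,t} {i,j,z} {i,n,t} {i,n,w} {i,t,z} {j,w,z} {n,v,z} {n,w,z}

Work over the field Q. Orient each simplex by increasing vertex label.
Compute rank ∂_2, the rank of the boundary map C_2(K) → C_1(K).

rank∂_2=18

n_0=9 n_1=32 n_2=19  [Q]
∂1: piv[gh,gi,gj,gn,gw,gz,ht,hv] rk=8  ker:hj,hn,hw,hz,ij,in,it,iv,iw,iz,jn,jt,jv,jw,jz,nt,nv,nw,nz,tv,tz,vw,vz,wz
∂2: piv[ghn,ghz,gij,giw,gjw,gjz,gnz,gwz,hjn,htv,hwz,ijt,ijz,int,inw,itz,nvz,nwz] rk=18  ker:jwz
rk∂_2=18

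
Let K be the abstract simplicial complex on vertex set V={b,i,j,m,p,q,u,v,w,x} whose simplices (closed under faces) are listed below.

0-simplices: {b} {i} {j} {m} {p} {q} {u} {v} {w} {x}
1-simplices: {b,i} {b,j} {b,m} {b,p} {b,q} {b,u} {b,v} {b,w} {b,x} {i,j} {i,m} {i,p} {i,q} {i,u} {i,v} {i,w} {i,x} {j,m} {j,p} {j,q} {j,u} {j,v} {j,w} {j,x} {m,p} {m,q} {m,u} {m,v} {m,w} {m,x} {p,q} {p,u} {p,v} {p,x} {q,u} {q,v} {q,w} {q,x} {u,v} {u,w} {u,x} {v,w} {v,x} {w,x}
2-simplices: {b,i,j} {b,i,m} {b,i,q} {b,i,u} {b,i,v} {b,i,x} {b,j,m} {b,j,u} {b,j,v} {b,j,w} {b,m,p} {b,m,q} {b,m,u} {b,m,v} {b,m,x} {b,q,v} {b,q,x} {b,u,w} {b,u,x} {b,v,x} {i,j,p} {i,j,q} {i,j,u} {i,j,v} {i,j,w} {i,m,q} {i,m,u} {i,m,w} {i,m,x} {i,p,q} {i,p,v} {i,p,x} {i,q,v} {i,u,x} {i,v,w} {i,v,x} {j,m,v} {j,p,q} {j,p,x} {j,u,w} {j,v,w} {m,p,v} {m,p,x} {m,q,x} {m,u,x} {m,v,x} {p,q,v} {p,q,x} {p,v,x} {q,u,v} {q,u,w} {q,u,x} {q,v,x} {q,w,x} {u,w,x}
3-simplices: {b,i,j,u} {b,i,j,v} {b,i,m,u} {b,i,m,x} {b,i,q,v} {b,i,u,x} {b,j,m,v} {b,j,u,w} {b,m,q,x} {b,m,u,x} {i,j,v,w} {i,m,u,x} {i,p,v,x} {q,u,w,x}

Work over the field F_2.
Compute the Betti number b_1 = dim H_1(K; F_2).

n_0=10 n_1=44 n_2=55 n_3=14  [Z2]
∂1: piv[bi,bj,bm,bp,bq,bu,bv,bw,bx] rk=9  ker:ij,im,ip,iq,iu,iv,iw,ix,jm,jp,jq,ju,jv,jw,jx,mp,mq,mu,mv,mw,mx,pq,pu,pv,px,qu,qv,qw,qx,uv,uw,ux,vw,vx,wx
∂2: piv[bij,bim,biq,biu,biv,bix,bjm,bju,bjv,bjw,bmp,bmq,bmu,bmv,bmx,bqv,bqx,buw,bux,bvx,ijp,ijq,ijw,imw,ipq,ipv,ipx,ivw,jpx,mpv,quv,quw,qux,qwx] rk=34  ker:iju,ijv,imq,imu,imx,iqv,iux,ivx,jmv,jpq,juw,jvw,mpx,mqx,mux,mvx,pqv,pqx,pvx,qvx,uwx
∂3: piv[biju,bijv,bimu,bimx,biqv,biux,bjmv,bjuw,bmqx,bmux,ijvw,ipvx,quwx] rk=13  ker:imux
b_1=(44−9)−34=1

b_1=1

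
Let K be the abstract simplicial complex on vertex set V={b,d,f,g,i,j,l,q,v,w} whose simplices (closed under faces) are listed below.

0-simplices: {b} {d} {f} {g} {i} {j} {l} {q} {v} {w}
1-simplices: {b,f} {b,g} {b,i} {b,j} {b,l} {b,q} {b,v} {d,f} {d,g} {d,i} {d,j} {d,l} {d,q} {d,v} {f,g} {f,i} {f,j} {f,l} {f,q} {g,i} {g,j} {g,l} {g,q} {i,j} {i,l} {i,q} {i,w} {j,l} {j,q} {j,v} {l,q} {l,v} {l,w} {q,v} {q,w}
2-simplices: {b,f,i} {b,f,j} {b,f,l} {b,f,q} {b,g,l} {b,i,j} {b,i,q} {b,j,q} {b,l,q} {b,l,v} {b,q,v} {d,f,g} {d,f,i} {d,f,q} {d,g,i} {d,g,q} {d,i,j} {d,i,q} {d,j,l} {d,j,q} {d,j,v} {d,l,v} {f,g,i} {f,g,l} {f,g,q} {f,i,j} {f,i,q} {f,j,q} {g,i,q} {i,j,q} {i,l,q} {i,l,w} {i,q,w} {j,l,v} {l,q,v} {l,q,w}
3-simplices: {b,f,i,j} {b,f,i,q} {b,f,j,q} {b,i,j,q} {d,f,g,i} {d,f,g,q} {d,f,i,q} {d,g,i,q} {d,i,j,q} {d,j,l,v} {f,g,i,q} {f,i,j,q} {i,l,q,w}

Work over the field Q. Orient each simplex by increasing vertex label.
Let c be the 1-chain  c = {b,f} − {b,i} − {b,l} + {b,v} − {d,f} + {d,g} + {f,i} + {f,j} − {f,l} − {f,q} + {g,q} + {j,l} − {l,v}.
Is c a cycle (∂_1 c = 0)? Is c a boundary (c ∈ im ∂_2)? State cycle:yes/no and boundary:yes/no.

n_0=10 n_1=35 n_2=36 n_3=13  [Q]
∂1: piv[bf,bg,bi,bj,bl,bq,bv,df,iw] rk=9  ker:dg,di,dj,dl,dq,dv,fg,fi,fj,fl,fq,gi,gj,gl,gq,ij,il,iq,jl,jq,jv,lq,lv,lw,qv,qw
∂2: piv[bfi,bfj,bfl,bfq,bgl,bij,biq,bjq,blq,blv,bqv,dfg,dfi,dfq,dgi,dgq,dij,djl,djv,dlv,fgl,ilq,ilw,iqw] rk=24  ker:diq,djq,fgi,fgq,fij,fiq,fjq,giq,ijq,jlv,lqv,lqw
∂3: piv[bfij,bfiq,bfjq,bijq,dfgi,dfgq,dfiq,dgiq,dijq,djlv,ilqw] rk=11  ker:fgiq,fijq
∂1c = 0
c vs im∂2: residual ≠ 0 ⇒ not boundary

cycle:yes boundary:no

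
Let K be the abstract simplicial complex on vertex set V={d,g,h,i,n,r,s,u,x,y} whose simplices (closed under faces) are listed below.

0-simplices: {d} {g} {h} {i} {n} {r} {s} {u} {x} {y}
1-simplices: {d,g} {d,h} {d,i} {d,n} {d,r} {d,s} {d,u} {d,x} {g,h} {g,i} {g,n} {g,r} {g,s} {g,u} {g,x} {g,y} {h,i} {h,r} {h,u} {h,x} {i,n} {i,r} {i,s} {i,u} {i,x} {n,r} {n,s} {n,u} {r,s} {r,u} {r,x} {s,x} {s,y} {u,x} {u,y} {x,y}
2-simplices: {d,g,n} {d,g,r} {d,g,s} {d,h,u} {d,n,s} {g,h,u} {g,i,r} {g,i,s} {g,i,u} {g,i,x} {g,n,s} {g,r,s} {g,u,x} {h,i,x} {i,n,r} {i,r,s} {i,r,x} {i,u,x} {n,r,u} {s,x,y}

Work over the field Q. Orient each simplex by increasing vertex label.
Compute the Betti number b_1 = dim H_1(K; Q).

b_1=10

n_0=10 n_1=36 n_2=20  [Q]
∂1: piv[dg,dh,di,dn,dr,ds,du,dx,gy] rk=9  ker:gh,gi,gn,gr,gs,gu,gx,hi,hr,hu,hx,in,ir,is,iu,ix,nr,ns,nu,rs,ru,rx,sx,sy,ux,uy,xy
∂2: piv[dgn,dgr,dgs,dhu,dns,ghu,gir,gis,giu,gix,grs,gux,hix,inr,irx,nru,sxy] rk=17  ker:gns,irs,iux
b_1=(36−9)−17=10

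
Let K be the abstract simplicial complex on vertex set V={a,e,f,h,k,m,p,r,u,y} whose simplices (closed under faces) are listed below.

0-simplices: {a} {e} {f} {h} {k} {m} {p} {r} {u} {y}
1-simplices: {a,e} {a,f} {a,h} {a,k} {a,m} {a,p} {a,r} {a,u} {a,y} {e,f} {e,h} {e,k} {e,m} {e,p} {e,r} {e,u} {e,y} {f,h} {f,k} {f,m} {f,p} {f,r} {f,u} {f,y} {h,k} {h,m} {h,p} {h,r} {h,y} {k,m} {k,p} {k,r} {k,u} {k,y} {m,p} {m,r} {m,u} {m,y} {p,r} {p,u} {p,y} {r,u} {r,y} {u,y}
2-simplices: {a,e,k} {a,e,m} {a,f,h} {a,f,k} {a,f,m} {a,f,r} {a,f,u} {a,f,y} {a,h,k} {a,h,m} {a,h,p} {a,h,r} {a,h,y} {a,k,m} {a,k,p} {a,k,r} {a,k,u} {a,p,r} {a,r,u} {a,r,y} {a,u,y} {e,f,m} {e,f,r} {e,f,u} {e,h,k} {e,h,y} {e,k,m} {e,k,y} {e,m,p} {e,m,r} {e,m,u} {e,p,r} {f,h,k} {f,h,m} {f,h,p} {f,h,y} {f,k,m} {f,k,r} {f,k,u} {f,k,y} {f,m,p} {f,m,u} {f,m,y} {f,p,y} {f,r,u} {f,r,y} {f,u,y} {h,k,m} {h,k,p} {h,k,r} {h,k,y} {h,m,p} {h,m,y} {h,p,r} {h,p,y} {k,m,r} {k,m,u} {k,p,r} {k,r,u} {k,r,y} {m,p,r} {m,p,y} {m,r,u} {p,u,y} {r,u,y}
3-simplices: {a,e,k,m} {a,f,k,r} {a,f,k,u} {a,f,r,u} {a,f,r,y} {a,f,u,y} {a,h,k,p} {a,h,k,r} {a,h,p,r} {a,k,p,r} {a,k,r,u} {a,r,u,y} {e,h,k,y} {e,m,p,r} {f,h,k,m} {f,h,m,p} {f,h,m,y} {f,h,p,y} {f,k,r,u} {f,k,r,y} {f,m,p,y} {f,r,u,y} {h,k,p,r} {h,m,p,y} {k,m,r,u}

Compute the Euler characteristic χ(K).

n_0=10 n_1=44 n_2=65 n_3=25
χ=+10−44+65−25=6

χ(K)=6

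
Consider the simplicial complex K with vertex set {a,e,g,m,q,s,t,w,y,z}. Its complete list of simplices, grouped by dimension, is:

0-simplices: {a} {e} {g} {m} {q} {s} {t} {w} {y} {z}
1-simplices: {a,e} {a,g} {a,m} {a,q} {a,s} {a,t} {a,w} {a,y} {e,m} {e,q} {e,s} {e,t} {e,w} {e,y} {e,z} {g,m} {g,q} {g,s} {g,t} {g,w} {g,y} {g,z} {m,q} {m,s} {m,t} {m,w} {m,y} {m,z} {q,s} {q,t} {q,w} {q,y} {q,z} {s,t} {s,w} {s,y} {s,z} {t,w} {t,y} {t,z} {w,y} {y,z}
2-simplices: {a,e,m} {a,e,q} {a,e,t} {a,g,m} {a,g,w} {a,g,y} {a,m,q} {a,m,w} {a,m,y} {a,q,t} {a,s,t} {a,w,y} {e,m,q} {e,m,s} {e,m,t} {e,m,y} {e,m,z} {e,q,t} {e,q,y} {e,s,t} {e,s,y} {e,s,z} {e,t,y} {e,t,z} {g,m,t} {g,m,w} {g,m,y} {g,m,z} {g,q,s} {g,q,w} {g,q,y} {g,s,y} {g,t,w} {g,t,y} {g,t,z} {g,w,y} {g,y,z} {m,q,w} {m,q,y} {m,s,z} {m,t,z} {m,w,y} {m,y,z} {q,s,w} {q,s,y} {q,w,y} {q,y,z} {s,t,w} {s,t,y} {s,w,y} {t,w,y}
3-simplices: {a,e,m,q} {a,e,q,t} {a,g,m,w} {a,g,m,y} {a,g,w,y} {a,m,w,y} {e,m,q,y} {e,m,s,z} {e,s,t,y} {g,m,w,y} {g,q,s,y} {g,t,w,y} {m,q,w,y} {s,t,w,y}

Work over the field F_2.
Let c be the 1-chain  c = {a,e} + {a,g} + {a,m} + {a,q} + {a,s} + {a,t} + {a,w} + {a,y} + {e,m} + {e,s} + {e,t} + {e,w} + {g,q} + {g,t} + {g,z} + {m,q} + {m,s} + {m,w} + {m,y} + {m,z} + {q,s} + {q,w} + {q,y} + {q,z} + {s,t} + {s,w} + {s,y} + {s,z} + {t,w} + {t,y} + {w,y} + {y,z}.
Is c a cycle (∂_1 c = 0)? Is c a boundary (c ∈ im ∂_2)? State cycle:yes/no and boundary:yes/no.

n_0=10 n_1=42 n_2=51 n_3=14  [Z2]
∂1: piv[ae,ag,am,aq,as,at,aw,ay,ez] rk=9  ker:em,eq,es,et,ew,ey,gm,gq,gs,gt,gw,gy,gz,mq,ms,mt,mw,my,mz,qs,qt,qw,qy,qz,st,sw,sy,sz,tw,ty,tz,wy,yz
∂2: piv[aem,aeq,aet,agm,agw,agy,amq,amw,amy,aqt,ast,awy,ems,emt,emy,emz,eqy,est,esy,esz,ety,etz,gmt,gmz,gqs,gqw,gqy,gsy,gtw,gyz,qsw,qyz] rk=32  ker:emq,eqt,gmw,gmy,gty,gtz,gwy,mqw,mqy,msz,mtz,mwy,myz,qsy,qwy,stw,sty,swy,twy
∂3: piv[aemq,aeqt,agmw,agmy,agwy,amwy,emqy,emsz,esty,gqsy,gtwy,mqwy,stwy] rk=13  ker:gmwy
∂1c = {e} + {m} + {q} + {w} + {y} + {z}

cycle:no boundary:no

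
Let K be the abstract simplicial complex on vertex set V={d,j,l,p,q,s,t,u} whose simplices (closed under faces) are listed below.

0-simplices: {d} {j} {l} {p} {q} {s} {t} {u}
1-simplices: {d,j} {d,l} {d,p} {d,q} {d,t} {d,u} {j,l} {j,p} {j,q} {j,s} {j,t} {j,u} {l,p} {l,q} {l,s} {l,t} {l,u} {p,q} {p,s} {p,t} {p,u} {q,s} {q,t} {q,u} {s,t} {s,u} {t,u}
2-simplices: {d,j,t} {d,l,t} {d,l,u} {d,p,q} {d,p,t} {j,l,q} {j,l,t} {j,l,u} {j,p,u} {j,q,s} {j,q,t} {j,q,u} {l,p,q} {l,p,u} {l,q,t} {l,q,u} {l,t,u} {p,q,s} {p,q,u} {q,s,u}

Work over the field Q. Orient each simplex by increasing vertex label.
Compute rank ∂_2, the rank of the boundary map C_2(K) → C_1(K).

n_0=8 n_1=27 n_2=20  [Q]
∂1: piv[dj,dl,dp,dq,dt,du,js] rk=7  ker:jl,jp,jq,jt,ju,lp,lq,ls,lt,lu,pq,ps,pt,pu,qs,qt,qu,st,su,tu
∂2: piv[djt,dlt,dlu,dpq,dpt,jlq,jlt,jlu,jpu,jqs,jqt,jqu,lpq,lpu,ltu,pqs,qsu] rk=17  ker:lqt,lqu,pqu
rk∂_2=17

rank∂_2=17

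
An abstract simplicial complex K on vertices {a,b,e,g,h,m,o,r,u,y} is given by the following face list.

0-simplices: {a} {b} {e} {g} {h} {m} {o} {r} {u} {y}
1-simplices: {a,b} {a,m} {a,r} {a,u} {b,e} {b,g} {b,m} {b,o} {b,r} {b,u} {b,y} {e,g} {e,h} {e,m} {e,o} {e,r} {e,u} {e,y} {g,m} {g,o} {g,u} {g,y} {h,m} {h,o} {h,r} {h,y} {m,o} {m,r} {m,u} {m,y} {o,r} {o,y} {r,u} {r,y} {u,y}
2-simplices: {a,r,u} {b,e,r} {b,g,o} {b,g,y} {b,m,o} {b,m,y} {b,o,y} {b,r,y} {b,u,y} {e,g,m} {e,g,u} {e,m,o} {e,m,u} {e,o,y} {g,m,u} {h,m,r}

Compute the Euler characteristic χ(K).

χ(K)=-9

n_0=10 n_1=35 n_2=16
χ=+10−35+16=-9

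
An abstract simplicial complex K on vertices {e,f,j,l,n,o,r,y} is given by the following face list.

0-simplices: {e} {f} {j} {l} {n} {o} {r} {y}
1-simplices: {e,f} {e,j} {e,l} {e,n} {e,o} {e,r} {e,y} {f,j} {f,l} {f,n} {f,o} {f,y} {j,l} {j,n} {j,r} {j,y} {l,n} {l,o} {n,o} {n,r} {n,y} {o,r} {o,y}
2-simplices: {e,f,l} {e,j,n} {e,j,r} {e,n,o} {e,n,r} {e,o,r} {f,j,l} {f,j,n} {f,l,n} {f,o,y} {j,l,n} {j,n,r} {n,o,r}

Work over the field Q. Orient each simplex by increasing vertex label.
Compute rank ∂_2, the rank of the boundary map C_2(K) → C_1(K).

rank∂_2=10

n_0=8 n_1=23 n_2=13  [Q]
∂1: piv[ef,ej,el,en,eo,er,ey] rk=7  ker:fj,fl,fn,fo,fy,jl,jn,jr,jy,ln,lo,no,nr,ny,or,oy
∂2: piv[efl,ejn,ejr,eno,enr,eor,fjl,fjn,fln,foy] rk=10  ker:jln,jnr,nor
rk∂_2=10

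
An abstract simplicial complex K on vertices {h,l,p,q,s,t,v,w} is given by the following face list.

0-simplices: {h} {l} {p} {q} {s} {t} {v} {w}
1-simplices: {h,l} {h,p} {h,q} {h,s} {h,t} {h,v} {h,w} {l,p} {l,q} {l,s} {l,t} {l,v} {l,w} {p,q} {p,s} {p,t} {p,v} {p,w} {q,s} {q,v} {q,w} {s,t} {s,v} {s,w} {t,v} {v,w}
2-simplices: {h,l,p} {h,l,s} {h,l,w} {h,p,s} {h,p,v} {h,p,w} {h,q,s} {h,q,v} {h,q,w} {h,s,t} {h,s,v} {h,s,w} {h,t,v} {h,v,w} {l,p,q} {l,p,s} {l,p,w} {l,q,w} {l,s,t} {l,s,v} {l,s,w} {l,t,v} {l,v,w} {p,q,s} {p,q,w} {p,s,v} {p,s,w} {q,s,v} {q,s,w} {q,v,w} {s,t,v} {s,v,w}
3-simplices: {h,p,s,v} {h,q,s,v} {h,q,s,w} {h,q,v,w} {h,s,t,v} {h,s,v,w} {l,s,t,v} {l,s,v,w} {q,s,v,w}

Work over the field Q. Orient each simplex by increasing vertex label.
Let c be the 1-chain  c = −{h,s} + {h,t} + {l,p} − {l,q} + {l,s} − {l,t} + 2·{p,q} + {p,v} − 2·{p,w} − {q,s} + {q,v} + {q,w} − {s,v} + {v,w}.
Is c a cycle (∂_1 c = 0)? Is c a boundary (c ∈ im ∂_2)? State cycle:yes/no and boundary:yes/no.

n_0=8 n_1=26 n_2=32 n_3=9  [Q]
∂1: piv[hl,hp,hq,hs,ht,hv,hw] rk=7  ker:lp,lq,ls,lt,lv,lw,pq,ps,pt,pv,pw,qs,qv,qw,st,sv,sw,tv,vw
∂2: piv[hlp,hls,hlw,hps,hpv,hpw,hqs,hqv,hqw,hst,hsv,hsw,htv,hvw,lpq,lqw,lst,lsv] rk=18  ker:lps,lpw,lsw,ltv,lvw,pqs,pqw,psv,psw,qsv,qsw,qvw,stv,svw
∂3: piv[hpsv,hqsv,hqsw,hqvw,hstv,hsvw,lstv,lsvw] rk=8  ker:qsvw
∂1c = 0
c vs im∂2: reduces to 0 ⇒ boundary

cycle:yes boundary:yes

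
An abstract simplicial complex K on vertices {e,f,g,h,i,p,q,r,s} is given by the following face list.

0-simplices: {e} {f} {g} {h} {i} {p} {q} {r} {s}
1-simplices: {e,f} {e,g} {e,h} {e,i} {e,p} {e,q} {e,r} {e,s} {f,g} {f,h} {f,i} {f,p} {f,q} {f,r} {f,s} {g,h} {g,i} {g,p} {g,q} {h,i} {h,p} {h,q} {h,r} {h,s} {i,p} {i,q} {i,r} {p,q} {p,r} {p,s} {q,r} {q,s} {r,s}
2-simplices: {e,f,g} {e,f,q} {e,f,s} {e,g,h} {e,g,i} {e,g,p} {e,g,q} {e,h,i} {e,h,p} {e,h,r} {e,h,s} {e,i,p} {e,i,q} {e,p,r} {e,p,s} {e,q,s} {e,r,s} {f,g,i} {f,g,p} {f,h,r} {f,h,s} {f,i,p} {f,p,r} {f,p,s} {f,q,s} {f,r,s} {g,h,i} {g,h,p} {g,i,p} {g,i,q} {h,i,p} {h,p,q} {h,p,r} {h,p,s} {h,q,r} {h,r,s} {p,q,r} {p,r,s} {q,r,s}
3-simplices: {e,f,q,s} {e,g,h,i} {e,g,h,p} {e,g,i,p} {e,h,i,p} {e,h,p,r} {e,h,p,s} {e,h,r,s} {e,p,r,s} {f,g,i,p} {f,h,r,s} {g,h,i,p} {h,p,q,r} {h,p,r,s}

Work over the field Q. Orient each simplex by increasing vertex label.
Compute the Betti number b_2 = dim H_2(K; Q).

b_2=3

n_0=9 n_1=33 n_2=39 n_3=14  [Q]
∂1: piv[ef,eg,eh,ei,ep,eq,er,es] rk=8  ker:fg,fh,fi,fp,fq,fr,fs,gh,gi,gp,gq,hi,hp,hq,hr,hs,ip,iq,ir,pq,pr,ps,qr,qs,rs
∂2: piv[efg,efq,efs,egh,egi,egp,egq,ehi,ehp,ehr,ehs,eip,eiq,epr,eps,eqs,ers,fgi,fgp,fhr,fhs,hpq,hqr,qrs] rk=24  ker:fip,fpr,fps,fqs,frs,ghi,ghp,gip,giq,hip,hpr,hps,hrs,pqr,prs
∂3: piv[efqs,eghi,eghp,egip,ehip,ehpr,ehps,ehrs,eprs,fgip,fhrs,hpqr] rk=12  ker:ghip,hprs
b_2=(39−24)−12=3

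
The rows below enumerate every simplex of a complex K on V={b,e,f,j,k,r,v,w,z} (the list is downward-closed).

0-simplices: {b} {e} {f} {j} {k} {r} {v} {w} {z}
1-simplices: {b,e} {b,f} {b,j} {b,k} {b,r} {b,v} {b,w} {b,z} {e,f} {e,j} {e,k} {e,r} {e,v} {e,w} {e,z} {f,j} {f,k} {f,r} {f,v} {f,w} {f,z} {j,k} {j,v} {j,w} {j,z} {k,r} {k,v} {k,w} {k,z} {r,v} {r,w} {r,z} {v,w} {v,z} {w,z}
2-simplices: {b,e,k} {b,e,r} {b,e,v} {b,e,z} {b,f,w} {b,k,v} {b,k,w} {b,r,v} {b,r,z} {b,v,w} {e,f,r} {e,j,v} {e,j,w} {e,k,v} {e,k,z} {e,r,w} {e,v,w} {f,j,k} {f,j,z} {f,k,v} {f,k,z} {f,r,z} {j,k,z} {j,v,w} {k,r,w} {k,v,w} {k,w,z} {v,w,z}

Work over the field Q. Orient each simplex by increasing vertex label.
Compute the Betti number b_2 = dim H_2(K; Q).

b_2=4

n_0=9 n_1=35 n_2=28  [Q]
∂1: piv[be,bf,bj,bk,br,bv,bw,bz] rk=8  ker:ef,ej,ek,er,ev,ew,ez,fj,fk,fr,fv,fw,fz,jk,jv,jw,jz,kr,kv,kw,kz,rv,rw,rz,vw,vz,wz
∂2: piv[bek,ber,bev,bez,bfw,bkv,bkw,brv,brz,bvw,efr,ejv,ejw,ekz,erw,evw,fjk,fjz,fkv,fkz,frz,krw,kwz,vwz] rk=24  ker:ekv,jkz,jvw,kvw
b_2=(28−24)−0=4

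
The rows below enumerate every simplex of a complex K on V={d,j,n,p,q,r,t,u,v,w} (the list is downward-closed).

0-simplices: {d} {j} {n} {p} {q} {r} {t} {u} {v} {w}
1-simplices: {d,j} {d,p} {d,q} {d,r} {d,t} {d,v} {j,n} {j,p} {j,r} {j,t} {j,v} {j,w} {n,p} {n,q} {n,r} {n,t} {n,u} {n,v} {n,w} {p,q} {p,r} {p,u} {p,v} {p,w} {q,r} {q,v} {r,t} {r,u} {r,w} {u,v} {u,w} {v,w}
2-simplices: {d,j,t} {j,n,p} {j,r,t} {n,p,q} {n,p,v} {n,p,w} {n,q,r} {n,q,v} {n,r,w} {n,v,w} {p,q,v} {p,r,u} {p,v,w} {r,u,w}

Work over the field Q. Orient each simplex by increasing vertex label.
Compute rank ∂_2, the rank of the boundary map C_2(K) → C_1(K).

n_0=10 n_1=32 n_2=14  [Q]
∂1: piv[dj,dp,dq,dr,dt,dv,jn,jw,nu] rk=9  ker:jp,jr,jt,jv,np,nq,nr,nt,nv,nw,pq,pr,pu,pv,pw,qr,qv,rt,ru,rw,uv,uw,vw
∂2: piv[djt,jnp,jrt,npq,npv,npw,nqr,nqv,nrw,nvw,pru,ruw] rk=12  ker:pqv,pvw
rk∂_2=12

rank∂_2=12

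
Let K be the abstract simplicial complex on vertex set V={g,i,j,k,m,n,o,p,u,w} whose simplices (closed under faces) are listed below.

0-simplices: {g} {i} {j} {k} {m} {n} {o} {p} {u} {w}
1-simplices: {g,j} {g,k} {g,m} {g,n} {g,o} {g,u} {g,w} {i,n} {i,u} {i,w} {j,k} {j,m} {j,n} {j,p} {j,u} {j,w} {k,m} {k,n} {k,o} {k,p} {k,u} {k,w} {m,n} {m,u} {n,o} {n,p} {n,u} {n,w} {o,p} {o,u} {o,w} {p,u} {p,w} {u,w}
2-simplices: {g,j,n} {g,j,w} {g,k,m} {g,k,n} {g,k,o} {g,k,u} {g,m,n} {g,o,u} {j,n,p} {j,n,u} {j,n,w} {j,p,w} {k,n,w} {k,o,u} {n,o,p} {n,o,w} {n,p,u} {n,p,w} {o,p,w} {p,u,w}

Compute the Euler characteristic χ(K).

χ(K)=-4

n_0=10 n_1=34 n_2=20
χ=+10−34+20=-4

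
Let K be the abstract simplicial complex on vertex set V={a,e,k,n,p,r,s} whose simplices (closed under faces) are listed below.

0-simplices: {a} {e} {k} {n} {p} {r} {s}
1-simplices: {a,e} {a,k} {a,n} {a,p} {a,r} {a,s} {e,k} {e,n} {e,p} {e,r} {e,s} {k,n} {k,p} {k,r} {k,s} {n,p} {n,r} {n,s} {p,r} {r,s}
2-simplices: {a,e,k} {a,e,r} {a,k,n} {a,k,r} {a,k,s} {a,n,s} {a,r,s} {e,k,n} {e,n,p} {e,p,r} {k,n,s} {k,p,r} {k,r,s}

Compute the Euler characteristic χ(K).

χ(K)=0

n_0=7 n_1=20 n_2=13
χ=+7−20+13=0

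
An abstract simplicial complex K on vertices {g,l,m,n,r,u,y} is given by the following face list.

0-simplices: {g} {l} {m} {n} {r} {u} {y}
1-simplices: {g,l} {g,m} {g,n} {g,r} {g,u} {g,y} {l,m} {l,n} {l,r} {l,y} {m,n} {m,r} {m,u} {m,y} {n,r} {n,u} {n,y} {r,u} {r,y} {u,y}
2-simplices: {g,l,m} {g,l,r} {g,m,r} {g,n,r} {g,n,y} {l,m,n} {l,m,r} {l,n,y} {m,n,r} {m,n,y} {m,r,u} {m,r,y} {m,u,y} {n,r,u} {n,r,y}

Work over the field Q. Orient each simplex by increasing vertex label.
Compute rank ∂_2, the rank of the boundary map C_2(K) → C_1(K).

rank∂_2=13

n_0=7 n_1=20 n_2=15  [Q]
∂1: piv[gl,gm,gn,gr,gu,gy] rk=6  ker:lm,ln,lr,ly,mn,mr,mu,my,nr,nu,ny,ru,ry,uy
∂2: piv[glm,glr,gmr,gnr,gny,lmn,lny,mnr,mny,mru,mry,muy,nru] rk=13  ker:lmr,nry
rk∂_2=13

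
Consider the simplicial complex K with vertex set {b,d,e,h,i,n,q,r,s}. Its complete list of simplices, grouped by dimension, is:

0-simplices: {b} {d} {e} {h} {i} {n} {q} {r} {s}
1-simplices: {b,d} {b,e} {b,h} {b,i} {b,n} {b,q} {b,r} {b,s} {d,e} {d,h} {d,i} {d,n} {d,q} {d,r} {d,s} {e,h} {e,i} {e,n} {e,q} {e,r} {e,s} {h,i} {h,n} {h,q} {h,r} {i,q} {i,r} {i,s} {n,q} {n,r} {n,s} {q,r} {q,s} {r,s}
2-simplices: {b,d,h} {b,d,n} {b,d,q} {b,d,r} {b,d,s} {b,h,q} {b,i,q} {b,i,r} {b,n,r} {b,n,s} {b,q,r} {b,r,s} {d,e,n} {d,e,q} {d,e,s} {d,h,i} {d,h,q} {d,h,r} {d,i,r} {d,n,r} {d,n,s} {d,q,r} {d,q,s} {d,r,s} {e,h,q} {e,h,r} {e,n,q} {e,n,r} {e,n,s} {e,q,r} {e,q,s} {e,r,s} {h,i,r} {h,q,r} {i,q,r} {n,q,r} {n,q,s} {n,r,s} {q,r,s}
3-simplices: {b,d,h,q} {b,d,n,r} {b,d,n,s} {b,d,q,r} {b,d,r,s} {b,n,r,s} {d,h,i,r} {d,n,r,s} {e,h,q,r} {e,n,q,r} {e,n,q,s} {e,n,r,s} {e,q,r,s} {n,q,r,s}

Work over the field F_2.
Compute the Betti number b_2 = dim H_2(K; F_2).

n_0=9 n_1=34 n_2=39 n_3=14  [Z2]
∂1: piv[bd,be,bh,bi,bn,bq,br,bs] rk=8  ker:de,dh,di,dn,dq,dr,ds,eh,ei,en,eq,er,es,hi,hn,hq,hr,iq,ir,is,nq,nr,ns,qr,qs,rs
∂2: piv[bdh,bdn,bdq,bdr,bds,bhq,biq,bir,bnr,bns,bqr,brs,den,deq,des,dhi,dhr,dir,dqs,ehq,ehr,enq] rk=22  ker:dhq,dnr,dns,dqr,drs,enr,ens,eqr,eqs,ers,hir,hqr,iqr,nqr,nqs,nrs,qrs
∂3: piv[bdhq,bdnr,bdns,bdqr,bdrs,bnrs,dhir,ehqr,enqr,enqs,enrs,eqrs] rk=12  ker:dnrs,nqrs
b_2=(39−22)−12=5

b_2=5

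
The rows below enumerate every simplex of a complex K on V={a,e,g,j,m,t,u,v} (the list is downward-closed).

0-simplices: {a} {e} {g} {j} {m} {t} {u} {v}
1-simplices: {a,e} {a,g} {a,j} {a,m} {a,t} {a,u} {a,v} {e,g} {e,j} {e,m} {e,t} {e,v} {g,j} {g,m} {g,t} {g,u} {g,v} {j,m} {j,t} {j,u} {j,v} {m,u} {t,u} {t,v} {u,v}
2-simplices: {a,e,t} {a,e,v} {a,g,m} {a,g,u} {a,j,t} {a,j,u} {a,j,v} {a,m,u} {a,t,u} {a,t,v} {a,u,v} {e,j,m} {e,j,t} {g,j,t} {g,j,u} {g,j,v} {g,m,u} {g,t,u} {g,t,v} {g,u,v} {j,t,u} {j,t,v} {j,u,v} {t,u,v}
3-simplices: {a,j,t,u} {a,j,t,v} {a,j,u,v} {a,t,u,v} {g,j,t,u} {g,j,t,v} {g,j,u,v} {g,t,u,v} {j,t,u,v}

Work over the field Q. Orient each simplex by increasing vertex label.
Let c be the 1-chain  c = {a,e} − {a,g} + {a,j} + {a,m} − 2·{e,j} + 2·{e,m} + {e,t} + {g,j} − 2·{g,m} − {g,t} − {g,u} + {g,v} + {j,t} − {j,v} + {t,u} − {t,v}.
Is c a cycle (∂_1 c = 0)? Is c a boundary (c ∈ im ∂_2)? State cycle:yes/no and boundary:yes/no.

n_0=8 n_1=25 n_2=24 n_3=9  [Q]
∂1: piv[ae,ag,aj,am,at,au,av] rk=7  ker:eg,ej,em,et,ev,gj,gm,gt,gu,gv,jm,jt,ju,jv,mu,tu,tv,uv
∂2: piv[aet,aev,agm,agu,ajt,aju,ajv,amu,atu,atv,auv,ejm,ejt,gjt,gju,gjv] rk=16  ker:gmu,gtu,gtv,guv,jtu,jtv,juv,tuv
∂3: piv[ajtu,ajtv,ajuv,atuv,gjtu,gjtv,gjuv] rk=7  ker:gtuv,jtuv
∂1c = −2·{a} + {g} + {m} + {t} − {v}

cycle:no boundary:no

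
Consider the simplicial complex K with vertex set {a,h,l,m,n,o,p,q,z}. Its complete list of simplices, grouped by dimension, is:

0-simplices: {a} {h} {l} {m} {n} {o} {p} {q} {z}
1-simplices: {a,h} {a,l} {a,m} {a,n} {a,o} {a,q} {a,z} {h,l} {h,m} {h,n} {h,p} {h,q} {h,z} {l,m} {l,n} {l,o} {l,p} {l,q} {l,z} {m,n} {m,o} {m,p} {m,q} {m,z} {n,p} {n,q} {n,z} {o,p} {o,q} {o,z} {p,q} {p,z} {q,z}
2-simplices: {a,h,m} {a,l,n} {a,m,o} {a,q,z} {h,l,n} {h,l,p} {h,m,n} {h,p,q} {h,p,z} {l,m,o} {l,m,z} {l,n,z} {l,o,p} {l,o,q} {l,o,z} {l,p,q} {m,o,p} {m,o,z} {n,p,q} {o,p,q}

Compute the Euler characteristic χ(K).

n_0=9 n_1=33 n_2=20
χ=+9−33+20=-4

χ(K)=-4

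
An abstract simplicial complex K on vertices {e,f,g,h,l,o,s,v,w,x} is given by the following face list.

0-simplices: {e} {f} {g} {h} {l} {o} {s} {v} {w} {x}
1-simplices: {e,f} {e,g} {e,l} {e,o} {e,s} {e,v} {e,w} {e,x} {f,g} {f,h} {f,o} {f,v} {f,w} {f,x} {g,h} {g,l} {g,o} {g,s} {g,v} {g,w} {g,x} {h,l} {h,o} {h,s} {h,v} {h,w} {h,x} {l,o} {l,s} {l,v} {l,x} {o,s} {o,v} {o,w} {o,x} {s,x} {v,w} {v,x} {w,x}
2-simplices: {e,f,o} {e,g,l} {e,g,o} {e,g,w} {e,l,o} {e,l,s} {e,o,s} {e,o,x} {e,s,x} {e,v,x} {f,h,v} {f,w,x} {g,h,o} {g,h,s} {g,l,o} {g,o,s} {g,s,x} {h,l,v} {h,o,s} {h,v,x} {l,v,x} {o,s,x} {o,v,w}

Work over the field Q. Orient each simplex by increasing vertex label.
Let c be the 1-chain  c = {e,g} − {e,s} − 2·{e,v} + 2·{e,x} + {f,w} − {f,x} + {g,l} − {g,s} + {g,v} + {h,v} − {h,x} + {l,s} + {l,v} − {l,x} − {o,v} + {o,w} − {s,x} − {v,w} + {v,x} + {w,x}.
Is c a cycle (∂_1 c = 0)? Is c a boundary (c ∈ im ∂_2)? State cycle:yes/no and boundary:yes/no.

n_0=10 n_1=39 n_2=23  [Q]
∂1: piv[ef,eg,el,eo,es,ev,ew,ex,fh] rk=9  ker:fg,fo,fv,fw,fx,gh,gl,go,gs,gv,gw,gx,hl,ho,hs,hv,hw,hx,lo,ls,lv,lx,os,ov,ow,ox,sx,vw,vx,wx
∂2: piv[efo,egl,ego,egw,elo,els,eos,eox,esx,evx,fhv,fwx,gho,ghs,gos,gsx,hlv,hvx,lvx,ovw] rk=20  ker:glo,hos,osx
∂1c = 0
c vs im∂2: residual ≠ 0 ⇒ not boundary

cycle:yes boundary:no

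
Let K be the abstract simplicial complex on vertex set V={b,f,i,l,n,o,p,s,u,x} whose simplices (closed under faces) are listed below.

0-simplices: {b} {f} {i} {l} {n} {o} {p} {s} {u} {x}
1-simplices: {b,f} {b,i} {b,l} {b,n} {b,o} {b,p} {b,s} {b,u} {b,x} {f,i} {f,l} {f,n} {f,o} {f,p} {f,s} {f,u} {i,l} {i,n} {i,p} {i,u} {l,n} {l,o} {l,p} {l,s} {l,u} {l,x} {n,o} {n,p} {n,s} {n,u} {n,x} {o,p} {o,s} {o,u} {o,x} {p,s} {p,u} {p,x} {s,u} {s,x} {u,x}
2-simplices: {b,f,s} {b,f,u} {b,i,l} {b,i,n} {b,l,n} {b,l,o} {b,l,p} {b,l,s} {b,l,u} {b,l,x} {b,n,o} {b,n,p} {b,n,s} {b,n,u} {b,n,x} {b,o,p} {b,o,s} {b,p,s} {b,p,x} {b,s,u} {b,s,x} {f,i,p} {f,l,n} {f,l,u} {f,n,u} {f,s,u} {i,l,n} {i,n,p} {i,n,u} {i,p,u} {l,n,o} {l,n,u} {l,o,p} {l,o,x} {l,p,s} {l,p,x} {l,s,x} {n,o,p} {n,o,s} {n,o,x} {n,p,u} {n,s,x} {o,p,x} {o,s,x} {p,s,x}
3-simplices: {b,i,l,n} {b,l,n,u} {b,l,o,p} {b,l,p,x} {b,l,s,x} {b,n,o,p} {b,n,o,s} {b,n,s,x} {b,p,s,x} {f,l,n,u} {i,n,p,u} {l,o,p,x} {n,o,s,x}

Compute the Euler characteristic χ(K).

χ(K)=1

n_0=10 n_1=41 n_2=45 n_3=13
χ=+10−41+45−13=1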